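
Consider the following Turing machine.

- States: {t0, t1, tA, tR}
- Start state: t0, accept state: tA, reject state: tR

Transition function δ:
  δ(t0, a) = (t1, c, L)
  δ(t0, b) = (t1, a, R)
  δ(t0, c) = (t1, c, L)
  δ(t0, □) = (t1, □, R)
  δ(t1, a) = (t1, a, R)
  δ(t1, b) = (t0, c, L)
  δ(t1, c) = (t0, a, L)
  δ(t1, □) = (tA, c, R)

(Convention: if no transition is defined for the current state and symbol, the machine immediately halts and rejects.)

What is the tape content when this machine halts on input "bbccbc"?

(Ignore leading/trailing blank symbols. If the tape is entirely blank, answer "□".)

Execution trace:
Initial: [t0]bbccbc
Step 1: δ(t0, b) = (t1, a, R) → a[t1]bccbc
Step 2: δ(t1, b) = (t0, c, L) → [t0]acccbc
Step 3: δ(t0, a) = (t1, c, L) → [t1]□ccccbc
Step 4: δ(t1, □) = (tA, c, R) → c[tA]ccccbc

The machine reaches the accept state tA and halts.

Final tape (ignoring leading/trailing blanks): cccccbc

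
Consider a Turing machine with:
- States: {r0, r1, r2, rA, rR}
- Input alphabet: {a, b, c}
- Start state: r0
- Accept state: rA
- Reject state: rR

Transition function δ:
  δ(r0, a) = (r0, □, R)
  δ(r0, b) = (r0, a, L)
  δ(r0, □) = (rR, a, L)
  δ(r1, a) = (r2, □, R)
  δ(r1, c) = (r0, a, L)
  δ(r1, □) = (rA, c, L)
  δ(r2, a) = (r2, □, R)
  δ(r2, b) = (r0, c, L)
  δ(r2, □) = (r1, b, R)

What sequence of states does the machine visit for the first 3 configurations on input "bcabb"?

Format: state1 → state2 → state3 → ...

Execution trace:
Initial: [r0]bcabb
Step 1: δ(r0, b) = (r0, a, L) → [r0]□acabb
Step 2: δ(r0, □) = (rR, a, L) → [rR]□aacabb

The machine reaches the reject state rR and halts.

State sequence: r0 → r0 → rR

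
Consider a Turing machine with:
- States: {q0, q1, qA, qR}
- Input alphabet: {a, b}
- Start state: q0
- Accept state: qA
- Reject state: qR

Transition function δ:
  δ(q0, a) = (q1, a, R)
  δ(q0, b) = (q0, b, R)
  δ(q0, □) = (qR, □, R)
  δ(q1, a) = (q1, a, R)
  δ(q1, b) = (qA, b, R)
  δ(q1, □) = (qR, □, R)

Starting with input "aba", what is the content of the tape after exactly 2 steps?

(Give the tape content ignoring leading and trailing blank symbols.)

Execution trace:
Initial: [q0]aba
Step 1: δ(q0, a) = (q1, a, R) → a[q1]ba
Step 2: δ(q1, b) = (qA, b, R) → ab[qA]a

The machine reaches the accept state qA and halts.

After 2 steps, the tape (ignoring leading/trailing blanks) is: aba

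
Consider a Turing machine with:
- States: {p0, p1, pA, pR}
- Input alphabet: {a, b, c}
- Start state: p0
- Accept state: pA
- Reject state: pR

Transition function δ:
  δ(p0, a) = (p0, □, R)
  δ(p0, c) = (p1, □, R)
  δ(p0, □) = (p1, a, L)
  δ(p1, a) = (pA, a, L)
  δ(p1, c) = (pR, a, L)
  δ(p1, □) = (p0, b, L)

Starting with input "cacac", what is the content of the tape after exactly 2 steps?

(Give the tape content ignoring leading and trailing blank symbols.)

Execution trace:
Initial: [p0]cacac
Step 1: δ(p0, c) = (p1, □, R) → □[p1]acac
Step 2: δ(p1, a) = (pA, a, L) → [pA]□acac

The machine reaches the accept state pA and halts.

After 2 steps, the tape (ignoring leading/trailing blanks) is: acac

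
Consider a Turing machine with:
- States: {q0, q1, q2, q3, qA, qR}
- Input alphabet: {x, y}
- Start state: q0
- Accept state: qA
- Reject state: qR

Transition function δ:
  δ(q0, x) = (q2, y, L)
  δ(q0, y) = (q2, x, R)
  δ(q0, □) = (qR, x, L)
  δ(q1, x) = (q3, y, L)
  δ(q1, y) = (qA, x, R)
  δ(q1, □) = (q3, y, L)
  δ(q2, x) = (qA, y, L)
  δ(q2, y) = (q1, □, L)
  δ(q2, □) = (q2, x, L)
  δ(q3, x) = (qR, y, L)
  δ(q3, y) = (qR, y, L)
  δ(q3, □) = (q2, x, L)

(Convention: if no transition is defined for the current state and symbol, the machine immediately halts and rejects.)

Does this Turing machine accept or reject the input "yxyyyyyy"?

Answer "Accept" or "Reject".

Execution trace:
Initial: [q0]yxyyyyyy
Step 1: δ(q0, y) = (q2, x, R) → x[q2]xyyyyyy
Step 2: δ(q2, x) = (qA, y, L) → [qA]xyyyyyyy

The machine reaches the accept state qA and halts.

Answer: Accept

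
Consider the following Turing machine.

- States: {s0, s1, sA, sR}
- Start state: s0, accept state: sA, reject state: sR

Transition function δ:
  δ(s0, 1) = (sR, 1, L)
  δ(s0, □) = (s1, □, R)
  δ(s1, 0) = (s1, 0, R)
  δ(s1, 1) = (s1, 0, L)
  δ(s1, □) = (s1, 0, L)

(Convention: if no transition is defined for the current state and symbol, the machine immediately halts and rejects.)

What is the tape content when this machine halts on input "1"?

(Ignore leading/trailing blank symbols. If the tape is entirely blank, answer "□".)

Execution trace:
Initial: [s0]1
Step 1: δ(s0, 1) = (sR, 1, L) → [sR]□1

The machine reaches the reject state sR and halts.

Final tape (ignoring leading/trailing blanks): 1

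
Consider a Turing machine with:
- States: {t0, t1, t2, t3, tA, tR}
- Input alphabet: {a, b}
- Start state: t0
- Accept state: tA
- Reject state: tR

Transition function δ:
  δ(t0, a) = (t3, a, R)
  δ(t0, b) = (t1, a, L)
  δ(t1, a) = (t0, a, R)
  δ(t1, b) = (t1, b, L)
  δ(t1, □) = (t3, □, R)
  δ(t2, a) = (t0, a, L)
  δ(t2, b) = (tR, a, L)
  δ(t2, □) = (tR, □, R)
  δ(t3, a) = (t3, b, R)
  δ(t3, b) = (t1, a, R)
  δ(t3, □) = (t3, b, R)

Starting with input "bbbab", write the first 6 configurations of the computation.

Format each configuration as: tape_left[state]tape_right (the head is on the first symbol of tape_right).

Transitions applied:
Step 1: δ(t0, b) = (t1, a, L)
Step 2: δ(t1, □) = (t3, □, R)
Step 3: δ(t3, a) = (t3, b, R)
Step 4: δ(t3, b) = (t1, a, R)
Step 5: δ(t1, b) = (t1, b, L)

The first 6 configurations are:
[t0]bbbab ⊢ [t1]□abbab ⊢ □[t3]abbab ⊢ □b[t3]bbab ⊢ □ba[t1]bab ⊢ □b[t1]abab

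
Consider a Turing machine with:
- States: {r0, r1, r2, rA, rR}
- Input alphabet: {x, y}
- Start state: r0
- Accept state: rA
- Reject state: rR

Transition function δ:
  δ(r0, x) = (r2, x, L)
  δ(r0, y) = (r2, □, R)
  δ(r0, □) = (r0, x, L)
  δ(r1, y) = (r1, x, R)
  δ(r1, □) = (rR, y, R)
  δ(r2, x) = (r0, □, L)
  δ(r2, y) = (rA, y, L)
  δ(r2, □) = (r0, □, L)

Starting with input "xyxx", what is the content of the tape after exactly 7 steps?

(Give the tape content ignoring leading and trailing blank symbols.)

Execution trace:
Initial: [r0]xyxx
Step 1: δ(r0, x) = (r2, x, L) → [r2]□xyxx
Step 2: δ(r2, □) = (r0, □, L) → [r0]□□xyxx
Step 3: δ(r0, □) = (r0, x, L) → [r0]□x□xyxx
Step 4: δ(r0, □) = (r0, x, L) → [r0]□xx□xyxx
Step 5: δ(r0, □) = (r0, x, L) → [r0]□xxx□xyxx
Step 6: δ(r0, □) = (r0, x, L) → [r0]□xxxx□xyxx
Step 7: δ(r0, □) = (r0, x, L) → [r0]□xxxxx□xyxx

After 7 steps, the tape (ignoring leading/trailing blanks) is: xxxxx□xyxx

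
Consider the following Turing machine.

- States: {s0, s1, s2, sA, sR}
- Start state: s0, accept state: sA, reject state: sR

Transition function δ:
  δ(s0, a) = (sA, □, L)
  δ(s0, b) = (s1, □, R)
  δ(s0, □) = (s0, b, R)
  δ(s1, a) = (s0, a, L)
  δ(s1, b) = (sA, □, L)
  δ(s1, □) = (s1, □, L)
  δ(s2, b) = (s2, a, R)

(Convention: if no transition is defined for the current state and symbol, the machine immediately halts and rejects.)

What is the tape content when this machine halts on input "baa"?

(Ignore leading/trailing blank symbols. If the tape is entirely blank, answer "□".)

Execution trace:
Initial: [s0]baa
Step 1: δ(s0, b) = (s1, □, R) → □[s1]aa
Step 2: δ(s1, a) = (s0, a, L) → [s0]□aa
Step 3: δ(s0, □) = (s0, b, R) → b[s0]aa
Step 4: δ(s0, a) = (sA, □, L) → [sA]b□a

The machine reaches the accept state sA and halts.

Final tape (ignoring leading/trailing blanks): b□a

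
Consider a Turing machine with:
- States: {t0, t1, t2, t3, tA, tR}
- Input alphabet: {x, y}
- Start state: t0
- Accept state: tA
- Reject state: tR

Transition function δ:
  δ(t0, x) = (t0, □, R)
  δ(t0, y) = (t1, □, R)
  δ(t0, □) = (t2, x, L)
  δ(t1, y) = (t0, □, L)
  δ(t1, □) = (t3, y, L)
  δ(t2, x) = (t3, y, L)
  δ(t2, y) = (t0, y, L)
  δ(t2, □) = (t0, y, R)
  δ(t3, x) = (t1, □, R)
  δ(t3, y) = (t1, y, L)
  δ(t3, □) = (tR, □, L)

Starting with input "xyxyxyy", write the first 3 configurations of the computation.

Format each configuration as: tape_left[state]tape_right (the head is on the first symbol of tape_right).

Transitions applied:
Step 1: δ(t0, x) = (t0, □, R)
Step 2: δ(t0, y) = (t1, □, R)

The first 3 configurations are:
[t0]xyxyxyy ⊢ □[t0]yxyxyy ⊢ □□[t1]xyxyy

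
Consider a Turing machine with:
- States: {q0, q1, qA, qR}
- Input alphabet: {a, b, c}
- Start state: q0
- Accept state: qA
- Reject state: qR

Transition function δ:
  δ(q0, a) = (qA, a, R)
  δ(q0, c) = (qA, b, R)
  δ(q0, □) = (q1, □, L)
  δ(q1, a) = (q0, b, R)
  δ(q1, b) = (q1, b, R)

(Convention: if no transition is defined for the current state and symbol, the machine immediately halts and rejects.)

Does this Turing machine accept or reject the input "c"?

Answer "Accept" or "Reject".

Execution trace:
Initial: [q0]c
Step 1: δ(q0, c) = (qA, b, R) → b[qA]□

The machine reaches the accept state qA and halts.

Answer: Accept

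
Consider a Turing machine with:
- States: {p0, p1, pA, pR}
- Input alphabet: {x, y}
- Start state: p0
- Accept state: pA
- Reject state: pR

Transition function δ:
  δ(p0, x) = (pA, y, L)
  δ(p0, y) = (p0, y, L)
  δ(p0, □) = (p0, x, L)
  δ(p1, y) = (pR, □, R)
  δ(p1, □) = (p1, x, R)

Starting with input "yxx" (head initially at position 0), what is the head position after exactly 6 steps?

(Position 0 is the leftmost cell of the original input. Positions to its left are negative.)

Execution trace (head position shown):
Step 0: [p0]yxx  (head at position 0)
Step 1: move left → [p0]□yxx  (head at position -1)
Step 2: move left → [p0]□xyxx  (head at position -2)
Step 3: move left → [p0]□xxyxx  (head at position -3)
Step 4: move left → [p0]□xxxyxx  (head at position -4)
Step 5: move left → [p0]□xxxxyxx  (head at position -5)
Step 6: move left → [p0]□xxxxxyxx  (head at position -6)

After 6 steps, the head is at position -6.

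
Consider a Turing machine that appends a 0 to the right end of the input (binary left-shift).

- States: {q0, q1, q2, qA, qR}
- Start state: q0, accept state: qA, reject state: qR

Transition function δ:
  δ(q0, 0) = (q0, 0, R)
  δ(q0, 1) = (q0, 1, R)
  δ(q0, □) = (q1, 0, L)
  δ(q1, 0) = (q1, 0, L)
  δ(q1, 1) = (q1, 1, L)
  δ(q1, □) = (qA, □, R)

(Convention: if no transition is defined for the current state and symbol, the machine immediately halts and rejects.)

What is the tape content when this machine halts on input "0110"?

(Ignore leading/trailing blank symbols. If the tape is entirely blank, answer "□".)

Execution trace:
Initial: [q0]0110
Step 1: δ(q0, 0) = (q0, 0, R) → 0[q0]110
Step 2: δ(q0, 1) = (q0, 1, R) → 01[q0]10
Step 3: δ(q0, 1) = (q0, 1, R) → 011[q0]0
Step 4: δ(q0, 0) = (q0, 0, R) → 0110[q0]□
Step 5: δ(q0, □) = (q1, 0, L) → 011[q1]00
Step 6: δ(q1, 0) = (q1, 0, L) → 01[q1]100
Step 7: δ(q1, 1) = (q1, 1, L) → 0[q1]1100
Step 8: δ(q1, 1) = (q1, 1, L) → [q1]01100
Step 9: δ(q1, 0) = (q1, 0, L) → [q1]□01100
Step 10: δ(q1, □) = (qA, □, R) → □[qA]01100

The machine reaches the accept state qA and halts.

Final tape (ignoring leading/trailing blanks): 01100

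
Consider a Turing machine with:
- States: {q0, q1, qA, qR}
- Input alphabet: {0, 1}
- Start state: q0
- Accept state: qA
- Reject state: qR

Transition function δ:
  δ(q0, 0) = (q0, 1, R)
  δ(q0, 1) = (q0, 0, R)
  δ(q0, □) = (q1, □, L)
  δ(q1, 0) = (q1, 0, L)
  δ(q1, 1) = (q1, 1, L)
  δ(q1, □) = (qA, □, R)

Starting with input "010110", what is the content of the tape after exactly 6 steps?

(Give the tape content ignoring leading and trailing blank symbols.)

Execution trace:
Initial: [q0]010110
Step 1: δ(q0, 0) = (q0, 1, R) → 1[q0]10110
Step 2: δ(q0, 1) = (q0, 0, R) → 10[q0]0110
Step 3: δ(q0, 0) = (q0, 1, R) → 101[q0]110
Step 4: δ(q0, 1) = (q0, 0, R) → 1010[q0]10
Step 5: δ(q0, 1) = (q0, 0, R) → 10100[q0]0
Step 6: δ(q0, 0) = (q0, 1, R) → 101001[q0]□

After 6 steps, the tape (ignoring leading/trailing blanks) is: 101001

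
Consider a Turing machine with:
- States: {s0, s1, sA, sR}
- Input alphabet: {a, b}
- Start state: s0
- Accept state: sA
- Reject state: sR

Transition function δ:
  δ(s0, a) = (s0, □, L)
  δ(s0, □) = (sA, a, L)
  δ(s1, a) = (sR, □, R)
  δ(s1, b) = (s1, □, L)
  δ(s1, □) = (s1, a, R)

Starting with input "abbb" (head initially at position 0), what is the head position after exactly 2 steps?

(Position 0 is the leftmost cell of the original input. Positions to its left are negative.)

Execution trace (head position shown):
Step 0: [s0]abbb  (head at position 0)
Step 1: move left → [s0]□□bbb  (head at position -1)
Step 2: move left → [sA]□a□bbb  (head at position -2)

After 2 steps, the head is at position -2.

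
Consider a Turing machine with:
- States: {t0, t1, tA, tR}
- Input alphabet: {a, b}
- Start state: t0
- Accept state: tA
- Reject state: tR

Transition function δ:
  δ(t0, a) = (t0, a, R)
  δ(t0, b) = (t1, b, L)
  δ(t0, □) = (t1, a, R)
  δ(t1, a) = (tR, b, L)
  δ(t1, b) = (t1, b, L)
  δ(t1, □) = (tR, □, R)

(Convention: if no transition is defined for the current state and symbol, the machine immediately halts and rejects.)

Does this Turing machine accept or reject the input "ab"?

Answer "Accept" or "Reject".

Execution trace:
Initial: [t0]ab
Step 1: δ(t0, a) = (t0, a, R) → a[t0]b
Step 2: δ(t0, b) = (t1, b, L) → [t1]ab
Step 3: δ(t1, a) = (tR, b, L) → [tR]□bb

The machine reaches the reject state tR and halts.

Answer: Reject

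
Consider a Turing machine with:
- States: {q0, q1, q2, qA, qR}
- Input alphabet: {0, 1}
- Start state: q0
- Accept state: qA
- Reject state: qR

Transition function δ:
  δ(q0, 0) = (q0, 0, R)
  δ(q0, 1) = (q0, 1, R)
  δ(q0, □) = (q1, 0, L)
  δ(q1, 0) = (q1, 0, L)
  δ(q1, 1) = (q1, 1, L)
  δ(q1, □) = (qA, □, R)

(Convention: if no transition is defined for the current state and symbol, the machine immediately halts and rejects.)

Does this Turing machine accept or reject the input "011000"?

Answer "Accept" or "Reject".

Execution trace:
Initial: [q0]011000
Step 1: δ(q0, 0) = (q0, 0, R) → 0[q0]11000
Step 2: δ(q0, 1) = (q0, 1, R) → 01[q0]1000
Step 3: δ(q0, 1) = (q0, 1, R) → 011[q0]000
Step 4: δ(q0, 0) = (q0, 0, R) → 0110[q0]00
Step 5: δ(q0, 0) = (q0, 0, R) → 01100[q0]0
Step 6: δ(q0, 0) = (q0, 0, R) → 011000[q0]□
Step 7: δ(q0, □) = (q1, 0, L) → 01100[q1]00
Step 8: δ(q1, 0) = (q1, 0, L) → 0110[q1]000
Step 9: δ(q1, 0) = (q1, 0, L) → 011[q1]0000
Step 10: δ(q1, 0) = (q1, 0, L) → 01[q1]10000
Step 11: δ(q1, 1) = (q1, 1, L) → 0[q1]110000
Step 12: δ(q1, 1) = (q1, 1, L) → [q1]0110000
Step 13: δ(q1, 0) = (q1, 0, L) → [q1]□0110000
Step 14: δ(q1, □) = (qA, □, R) → □[qA]0110000

The machine reaches the accept state qA and halts.

Answer: Accept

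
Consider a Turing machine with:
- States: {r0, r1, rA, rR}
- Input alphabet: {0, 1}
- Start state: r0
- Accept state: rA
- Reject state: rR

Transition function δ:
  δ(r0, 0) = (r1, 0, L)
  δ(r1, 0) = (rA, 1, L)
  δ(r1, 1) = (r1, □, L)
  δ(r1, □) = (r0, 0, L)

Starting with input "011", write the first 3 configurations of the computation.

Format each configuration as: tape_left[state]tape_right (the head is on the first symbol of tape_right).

Transitions applied:
Step 1: δ(r0, 0) = (r1, 0, L)
Step 2: δ(r1, □) = (r0, 0, L)

The first 3 configurations are:
[r0]011 ⊢ [r1]□011 ⊢ [r0]□0011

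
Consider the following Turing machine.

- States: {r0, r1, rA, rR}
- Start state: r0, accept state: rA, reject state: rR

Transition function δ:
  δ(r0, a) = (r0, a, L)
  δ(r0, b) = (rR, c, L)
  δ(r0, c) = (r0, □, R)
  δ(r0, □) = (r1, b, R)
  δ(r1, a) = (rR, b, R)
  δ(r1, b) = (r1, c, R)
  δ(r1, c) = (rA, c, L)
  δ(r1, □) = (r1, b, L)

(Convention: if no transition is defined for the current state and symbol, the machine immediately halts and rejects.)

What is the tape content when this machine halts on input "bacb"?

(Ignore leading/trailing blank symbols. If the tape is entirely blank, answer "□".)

Execution trace:
Initial: [r0]bacb
Step 1: δ(r0, b) = (rR, c, L) → [rR]□cacb

The machine reaches the reject state rR and halts.

Final tape (ignoring leading/trailing blanks): cacb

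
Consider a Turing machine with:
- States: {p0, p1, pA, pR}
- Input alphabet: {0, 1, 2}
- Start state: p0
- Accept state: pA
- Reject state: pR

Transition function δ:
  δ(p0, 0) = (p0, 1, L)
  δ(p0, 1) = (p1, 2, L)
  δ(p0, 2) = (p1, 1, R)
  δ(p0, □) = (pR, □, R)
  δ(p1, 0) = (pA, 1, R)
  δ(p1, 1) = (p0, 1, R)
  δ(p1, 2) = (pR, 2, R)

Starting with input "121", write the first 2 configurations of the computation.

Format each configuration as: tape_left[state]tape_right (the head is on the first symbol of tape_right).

Transitions applied:
Step 1: δ(p0, 1) = (p1, 2, L)

The first 2 configurations are:
[p0]121 ⊢ [p1]□221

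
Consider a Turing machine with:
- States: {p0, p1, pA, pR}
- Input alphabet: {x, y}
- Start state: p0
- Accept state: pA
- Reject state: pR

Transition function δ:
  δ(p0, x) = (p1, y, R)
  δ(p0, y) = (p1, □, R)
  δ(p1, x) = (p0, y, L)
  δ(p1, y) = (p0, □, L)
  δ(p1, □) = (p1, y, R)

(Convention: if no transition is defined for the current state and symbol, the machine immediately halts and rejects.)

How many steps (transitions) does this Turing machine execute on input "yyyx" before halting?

Execution trace:
Initial: [p0]yyyx
Step 1: δ(p0, y) = (p1, □, R) → □[p1]yyx
Step 2: δ(p1, y) = (p0, □, L) → [p0]□□yx

No transition is defined for δ(p0, □). By convention the machine halts and rejects.

The machine executed 2 steps before halting.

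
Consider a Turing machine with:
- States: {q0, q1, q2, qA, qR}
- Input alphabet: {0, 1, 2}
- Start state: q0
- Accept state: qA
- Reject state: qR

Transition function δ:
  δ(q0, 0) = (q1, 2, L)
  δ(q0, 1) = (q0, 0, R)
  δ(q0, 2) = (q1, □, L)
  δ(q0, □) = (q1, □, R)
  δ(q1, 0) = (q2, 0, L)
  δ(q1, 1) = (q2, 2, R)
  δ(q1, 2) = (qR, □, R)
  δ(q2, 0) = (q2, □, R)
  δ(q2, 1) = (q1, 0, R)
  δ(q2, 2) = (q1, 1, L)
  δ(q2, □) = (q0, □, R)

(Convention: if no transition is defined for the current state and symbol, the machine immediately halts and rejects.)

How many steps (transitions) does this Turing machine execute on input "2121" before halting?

Execution trace:
Initial: [q0]2121
Step 1: δ(q0, 2) = (q1, □, L) → [q1]□□121

No transition is defined for δ(q1, □). By convention the machine halts and rejects.

The machine executed 1 step before halting.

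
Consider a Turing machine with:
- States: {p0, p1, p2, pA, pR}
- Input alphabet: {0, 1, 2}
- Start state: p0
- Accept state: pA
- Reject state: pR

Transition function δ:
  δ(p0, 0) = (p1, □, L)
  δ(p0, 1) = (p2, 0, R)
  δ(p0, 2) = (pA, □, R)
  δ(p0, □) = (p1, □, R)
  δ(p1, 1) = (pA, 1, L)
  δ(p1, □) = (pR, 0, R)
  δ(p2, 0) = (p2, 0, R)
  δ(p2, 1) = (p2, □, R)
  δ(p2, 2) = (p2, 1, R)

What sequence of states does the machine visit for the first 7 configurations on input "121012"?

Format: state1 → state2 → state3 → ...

Execution trace:
Initial: [p0]121012
Step 1: δ(p0, 1) = (p2, 0, R) → 0[p2]21012
Step 2: δ(p2, 2) = (p2, 1, R) → 01[p2]1012
Step 3: δ(p2, 1) = (p2, □, R) → 01□[p2]012
Step 4: δ(p2, 0) = (p2, 0, R) → 01□0[p2]12
Step 5: δ(p2, 1) = (p2, □, R) → 01□0□[p2]2
Step 6: δ(p2, 2) = (p2, 1, R) → 01□0□1[p2]□

No transition is defined for δ(p2, □). By convention the machine halts and rejects.

State sequence: p0 → p2 → p2 → p2 → p2 → p2 → p2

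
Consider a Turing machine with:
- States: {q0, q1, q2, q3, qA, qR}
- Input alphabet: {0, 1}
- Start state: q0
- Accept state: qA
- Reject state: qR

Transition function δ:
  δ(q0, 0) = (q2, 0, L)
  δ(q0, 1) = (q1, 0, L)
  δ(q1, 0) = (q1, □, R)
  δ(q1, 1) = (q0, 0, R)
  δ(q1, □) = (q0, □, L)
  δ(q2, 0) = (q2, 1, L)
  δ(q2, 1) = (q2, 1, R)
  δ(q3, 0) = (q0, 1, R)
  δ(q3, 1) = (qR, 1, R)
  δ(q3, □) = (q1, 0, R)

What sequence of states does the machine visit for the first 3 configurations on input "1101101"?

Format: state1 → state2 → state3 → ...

Execution trace:
Initial: [q0]1101101
Step 1: δ(q0, 1) = (q1, 0, L) → [q1]□0101101
Step 2: δ(q1, □) = (q0, □, L) → [q0]□□0101101

No transition is defined for δ(q0, □). By convention the machine halts and rejects.

State sequence: q0 → q1 → q0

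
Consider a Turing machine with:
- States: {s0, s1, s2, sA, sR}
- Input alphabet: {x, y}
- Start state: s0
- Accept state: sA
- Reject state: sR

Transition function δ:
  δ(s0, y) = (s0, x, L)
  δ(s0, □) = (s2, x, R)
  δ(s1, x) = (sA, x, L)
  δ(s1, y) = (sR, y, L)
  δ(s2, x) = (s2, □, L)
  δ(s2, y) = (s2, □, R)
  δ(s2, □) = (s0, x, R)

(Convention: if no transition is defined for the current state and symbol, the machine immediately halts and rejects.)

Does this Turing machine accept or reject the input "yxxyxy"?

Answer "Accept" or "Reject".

Execution trace:
Initial: [s0]yxxyxy
Step 1: δ(s0, y) = (s0, x, L) → [s0]□xxxyxy
Step 2: δ(s0, □) = (s2, x, R) → x[s2]xxxyxy
Step 3: δ(s2, x) = (s2, □, L) → [s2]x□xxyxy
Step 4: δ(s2, x) = (s2, □, L) → [s2]□□□xxyxy
Step 5: δ(s2, □) = (s0, x, R) → x[s0]□□xxyxy
Step 6: δ(s0, □) = (s2, x, R) → xx[s2]□xxyxy
Step 7: δ(s2, □) = (s0, x, R) → xxx[s0]xxyxy

No transition is defined for δ(s0, x). By convention the machine halts and rejects.

Answer: Reject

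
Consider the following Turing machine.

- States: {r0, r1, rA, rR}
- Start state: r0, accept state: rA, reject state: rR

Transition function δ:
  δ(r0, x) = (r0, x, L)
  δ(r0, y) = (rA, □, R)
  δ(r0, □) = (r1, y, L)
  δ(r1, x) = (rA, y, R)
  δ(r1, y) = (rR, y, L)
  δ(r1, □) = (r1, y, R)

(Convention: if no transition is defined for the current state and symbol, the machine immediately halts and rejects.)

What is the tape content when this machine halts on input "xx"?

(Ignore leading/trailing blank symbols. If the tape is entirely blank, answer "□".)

Execution trace:
Initial: [r0]xx
Step 1: δ(r0, x) = (r0, x, L) → [r0]□xx
Step 2: δ(r0, □) = (r1, y, L) → [r1]□yxx
Step 3: δ(r1, □) = (r1, y, R) → y[r1]yxx
Step 4: δ(r1, y) = (rR, y, L) → [rR]yyxx

The machine reaches the reject state rR and halts.

Final tape (ignoring leading/trailing blanks): yyxx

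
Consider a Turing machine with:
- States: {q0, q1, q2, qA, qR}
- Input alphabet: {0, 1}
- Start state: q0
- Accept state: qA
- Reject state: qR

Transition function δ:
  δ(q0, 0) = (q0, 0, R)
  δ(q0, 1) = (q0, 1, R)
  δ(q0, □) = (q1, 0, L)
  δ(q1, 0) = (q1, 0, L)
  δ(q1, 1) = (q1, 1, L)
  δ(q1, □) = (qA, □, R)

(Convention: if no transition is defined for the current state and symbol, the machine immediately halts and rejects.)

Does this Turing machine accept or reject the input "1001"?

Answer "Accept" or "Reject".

Execution trace:
Initial: [q0]1001
Step 1: δ(q0, 1) = (q0, 1, R) → 1[q0]001
Step 2: δ(q0, 0) = (q0, 0, R) → 10[q0]01
Step 3: δ(q0, 0) = (q0, 0, R) → 100[q0]1
Step 4: δ(q0, 1) = (q0, 1, R) → 1001[q0]□
Step 5: δ(q0, □) = (q1, 0, L) → 100[q1]10
Step 6: δ(q1, 1) = (q1, 1, L) → 10[q1]010
Step 7: δ(q1, 0) = (q1, 0, L) → 1[q1]0010
Step 8: δ(q1, 0) = (q1, 0, L) → [q1]10010
Step 9: δ(q1, 1) = (q1, 1, L) → [q1]□10010
Step 10: δ(q1, □) = (qA, □, R) → □[qA]10010

The machine reaches the accept state qA and halts.

Answer: Accept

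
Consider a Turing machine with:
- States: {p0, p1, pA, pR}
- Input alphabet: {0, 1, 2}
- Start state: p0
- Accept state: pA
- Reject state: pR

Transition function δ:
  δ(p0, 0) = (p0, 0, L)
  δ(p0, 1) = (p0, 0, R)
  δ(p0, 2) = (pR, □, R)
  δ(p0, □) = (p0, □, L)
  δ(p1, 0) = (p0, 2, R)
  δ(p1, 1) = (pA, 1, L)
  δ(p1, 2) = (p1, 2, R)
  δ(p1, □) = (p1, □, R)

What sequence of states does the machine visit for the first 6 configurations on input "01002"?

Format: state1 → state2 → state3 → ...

Execution trace:
Initial: [p0]01002
Step 1: δ(p0, 0) = (p0, 0, L) → [p0]□01002
Step 2: δ(p0, □) = (p0, □, L) → [p0]□□01002
Step 3: δ(p0, □) = (p0, □, L) → [p0]□□□01002
Step 4: δ(p0, □) = (p0, □, L) → [p0]□□□□01002
Step 5: δ(p0, □) = (p0, □, L) → [p0]□□□□□01002

State sequence: p0 → p0 → p0 → p0 → p0 → p0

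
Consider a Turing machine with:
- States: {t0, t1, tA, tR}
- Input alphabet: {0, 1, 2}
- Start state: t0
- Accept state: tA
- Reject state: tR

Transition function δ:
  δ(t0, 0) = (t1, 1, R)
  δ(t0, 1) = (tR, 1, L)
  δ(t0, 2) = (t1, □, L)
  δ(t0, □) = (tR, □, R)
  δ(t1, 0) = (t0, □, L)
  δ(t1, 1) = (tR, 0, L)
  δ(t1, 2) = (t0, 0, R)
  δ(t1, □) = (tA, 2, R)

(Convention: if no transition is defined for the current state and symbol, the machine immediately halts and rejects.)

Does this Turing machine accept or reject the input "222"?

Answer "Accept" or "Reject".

Execution trace:
Initial: [t0]222
Step 1: δ(t0, 2) = (t1, □, L) → [t1]□□22
Step 2: δ(t1, □) = (tA, 2, R) → 2[tA]□22

The machine reaches the accept state tA and halts.

Answer: Accept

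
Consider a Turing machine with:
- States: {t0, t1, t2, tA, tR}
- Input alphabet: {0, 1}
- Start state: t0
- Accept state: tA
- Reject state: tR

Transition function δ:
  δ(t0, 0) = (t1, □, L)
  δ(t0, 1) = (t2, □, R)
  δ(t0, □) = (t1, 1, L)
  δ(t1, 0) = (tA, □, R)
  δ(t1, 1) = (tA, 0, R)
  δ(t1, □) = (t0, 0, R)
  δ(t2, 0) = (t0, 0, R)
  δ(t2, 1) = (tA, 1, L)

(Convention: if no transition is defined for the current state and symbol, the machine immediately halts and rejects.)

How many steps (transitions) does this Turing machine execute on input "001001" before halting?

Execution trace:
Initial: [t0]001001
Step 1: δ(t0, 0) = (t1, □, L) → [t1]□□01001
Step 2: δ(t1, □) = (t0, 0, R) → 0[t0]□01001
Step 3: δ(t0, □) = (t1, 1, L) → [t1]0101001
Step 4: δ(t1, 0) = (tA, □, R) → □[tA]101001

The machine reaches the accept state tA and halts.

The machine executed 4 steps before halting.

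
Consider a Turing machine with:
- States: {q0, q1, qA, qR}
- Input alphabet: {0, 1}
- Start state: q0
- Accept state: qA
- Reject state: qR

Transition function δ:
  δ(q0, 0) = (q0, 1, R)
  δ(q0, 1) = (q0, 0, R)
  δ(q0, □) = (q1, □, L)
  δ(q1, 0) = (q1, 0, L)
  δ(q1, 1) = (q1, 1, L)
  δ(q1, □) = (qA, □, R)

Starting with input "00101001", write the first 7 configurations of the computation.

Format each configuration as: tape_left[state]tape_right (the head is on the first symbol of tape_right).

Transitions applied:
Step 1: δ(q0, 0) = (q0, 1, R)
Step 2: δ(q0, 0) = (q0, 1, R)
Step 3: δ(q0, 1) = (q0, 0, R)
Step 4: δ(q0, 0) = (q0, 1, R)
Step 5: δ(q0, 1) = (q0, 0, R)
Step 6: δ(q0, 0) = (q0, 1, R)

The first 7 configurations are:
[q0]00101001 ⊢ 1[q0]0101001 ⊢ 11[q0]101001 ⊢ 110[q0]01001 ⊢ 1101[q0]1001 ⊢ 11010[q0]001 ⊢ 110101[q0]01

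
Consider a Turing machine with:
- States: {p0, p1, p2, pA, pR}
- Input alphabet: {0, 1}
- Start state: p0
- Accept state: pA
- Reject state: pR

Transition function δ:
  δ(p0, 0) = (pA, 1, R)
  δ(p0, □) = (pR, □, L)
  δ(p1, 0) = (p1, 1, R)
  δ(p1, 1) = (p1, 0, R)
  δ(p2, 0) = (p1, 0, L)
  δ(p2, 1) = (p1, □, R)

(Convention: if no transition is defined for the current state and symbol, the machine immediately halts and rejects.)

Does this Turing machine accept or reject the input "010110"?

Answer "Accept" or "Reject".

Execution trace:
Initial: [p0]010110
Step 1: δ(p0, 0) = (pA, 1, R) → 1[pA]10110

The machine reaches the accept state pA and halts.

Answer: Accept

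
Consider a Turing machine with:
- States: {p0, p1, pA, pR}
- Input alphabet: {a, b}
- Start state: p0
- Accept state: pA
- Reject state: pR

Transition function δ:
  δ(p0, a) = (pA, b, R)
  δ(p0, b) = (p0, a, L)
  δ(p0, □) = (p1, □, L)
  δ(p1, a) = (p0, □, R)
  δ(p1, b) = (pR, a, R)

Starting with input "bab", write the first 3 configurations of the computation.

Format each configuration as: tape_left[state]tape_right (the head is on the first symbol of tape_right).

Transitions applied:
Step 1: δ(p0, b) = (p0, a, L)
Step 2: δ(p0, □) = (p1, □, L)

The first 3 configurations are:
[p0]bab ⊢ [p0]□aab ⊢ [p1]□□aab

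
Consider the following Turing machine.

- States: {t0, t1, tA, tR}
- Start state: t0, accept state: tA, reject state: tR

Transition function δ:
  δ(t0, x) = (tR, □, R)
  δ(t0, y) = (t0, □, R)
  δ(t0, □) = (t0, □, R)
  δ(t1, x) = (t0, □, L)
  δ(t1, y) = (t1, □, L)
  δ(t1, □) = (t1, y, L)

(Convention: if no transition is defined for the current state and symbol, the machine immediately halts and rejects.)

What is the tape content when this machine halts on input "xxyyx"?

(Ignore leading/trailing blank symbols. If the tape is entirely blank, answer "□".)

Execution trace:
Initial: [t0]xxyyx
Step 1: δ(t0, x) = (tR, □, R) → □[tR]xyyx

The machine reaches the reject state tR and halts.

Final tape (ignoring leading/trailing blanks): xyyx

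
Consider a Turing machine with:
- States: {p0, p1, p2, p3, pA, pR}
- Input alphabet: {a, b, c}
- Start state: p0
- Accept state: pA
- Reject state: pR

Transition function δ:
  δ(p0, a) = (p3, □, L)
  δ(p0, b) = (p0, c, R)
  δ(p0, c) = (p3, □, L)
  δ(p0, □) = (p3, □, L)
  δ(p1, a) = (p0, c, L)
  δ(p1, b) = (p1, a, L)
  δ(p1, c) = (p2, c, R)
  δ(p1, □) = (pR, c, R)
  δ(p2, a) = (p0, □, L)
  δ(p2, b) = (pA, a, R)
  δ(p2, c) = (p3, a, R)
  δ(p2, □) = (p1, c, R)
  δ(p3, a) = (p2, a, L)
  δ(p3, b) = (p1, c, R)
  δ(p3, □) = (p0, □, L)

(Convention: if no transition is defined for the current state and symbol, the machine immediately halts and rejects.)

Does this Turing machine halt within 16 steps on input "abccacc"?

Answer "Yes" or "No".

Execution trace:
Initial: [p0]abccacc
Step 1: δ(p0, a) = (p3, □, L) → [p3]□□bccacc
Step 2: δ(p3, □) = (p0, □, L) → [p0]□□□bccacc
Step 3: δ(p0, □) = (p3, □, L) → [p3]□□□□bccacc
Step 4: δ(p3, □) = (p0, □, L) → [p0]□□□□□bccacc
Step 5: δ(p0, □) = (p3, □, L) → [p3]□□□□□□bccacc
Step 6: δ(p3, □) = (p0, □, L) → [p0]□□□□□□□bccacc
Step 7: δ(p0, □) = (p3, □, L) → [p3]□□□□□□□□bccacc
Step 8: δ(p3, □) = (p0, □, L) → [p0]□□□□□□□□□bccacc
Step 9: δ(p0, □) = (p3, □, L) → [p3]□□□□□□□□□□bccacc
Step 10: δ(p3, □) = (p0, □, L) → [p0]□□□□□□□□□□□bccacc
Step 11: δ(p0, □) = (p3, □, L) → [p3]□□□□□□□□□□□□bccacc
Step 12: δ(p3, □) = (p0, □, L) → [p0]□□□□□□□□□□□□□bccacc
Step 13: δ(p0, □) = (p3, □, L) → [p3]□□□□□□□□□□□□□□bccacc
Step 14: δ(p3, □) = (p0, □, L) → [p0]□□□□□□□□□□□□□□□bccacc
Step 15: δ(p0, □) = (p3, □, L) → [p3]□□□□□□□□□□□□□□□□bccacc
Step 16: δ(p3, □) = (p0, □, L) → [p0]□□□□□□□□□□□□□□□□□bccacc

The machine has not reached a halting state after 16 steps.
The machine did not halt within the 16-step bound.

Answer: No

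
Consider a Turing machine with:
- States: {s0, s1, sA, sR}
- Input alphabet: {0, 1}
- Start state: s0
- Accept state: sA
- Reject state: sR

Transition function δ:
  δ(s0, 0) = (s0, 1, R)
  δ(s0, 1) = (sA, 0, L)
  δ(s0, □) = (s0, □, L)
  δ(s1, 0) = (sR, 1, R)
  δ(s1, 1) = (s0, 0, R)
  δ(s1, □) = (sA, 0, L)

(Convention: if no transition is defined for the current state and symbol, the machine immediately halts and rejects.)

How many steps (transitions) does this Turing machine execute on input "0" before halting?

Execution trace:
Initial: [s0]0
Step 1: δ(s0, 0) = (s0, 1, R) → 1[s0]□
Step 2: δ(s0, □) = (s0, □, L) → [s0]1□
Step 3: δ(s0, 1) = (sA, 0, L) → [sA]□0□

The machine reaches the accept state sA and halts.

The machine executed 3 steps before halting.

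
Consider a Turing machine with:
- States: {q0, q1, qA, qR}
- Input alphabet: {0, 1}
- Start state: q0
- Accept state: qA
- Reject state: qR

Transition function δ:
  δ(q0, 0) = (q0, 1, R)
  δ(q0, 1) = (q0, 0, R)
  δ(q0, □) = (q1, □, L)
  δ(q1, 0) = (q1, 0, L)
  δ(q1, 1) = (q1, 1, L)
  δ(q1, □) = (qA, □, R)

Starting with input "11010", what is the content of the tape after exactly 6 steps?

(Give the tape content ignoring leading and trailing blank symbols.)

Execution trace:
Initial: [q0]11010
Step 1: δ(q0, 1) = (q0, 0, R) → 0[q0]1010
Step 2: δ(q0, 1) = (q0, 0, R) → 00[q0]010
Step 3: δ(q0, 0) = (q0, 1, R) → 001[q0]10
Step 4: δ(q0, 1) = (q0, 0, R) → 0010[q0]0
Step 5: δ(q0, 0) = (q0, 1, R) → 00101[q0]□
Step 6: δ(q0, □) = (q1, □, L) → 0010[q1]1□

After 6 steps, the tape (ignoring leading/trailing blanks) is: 00101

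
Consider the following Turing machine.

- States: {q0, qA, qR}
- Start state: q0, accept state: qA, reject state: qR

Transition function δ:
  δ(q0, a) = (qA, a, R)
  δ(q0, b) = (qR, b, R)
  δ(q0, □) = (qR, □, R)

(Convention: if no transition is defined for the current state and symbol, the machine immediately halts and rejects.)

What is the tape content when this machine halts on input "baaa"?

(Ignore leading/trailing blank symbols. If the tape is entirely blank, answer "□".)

Execution trace:
Initial: [q0]baaa
Step 1: δ(q0, b) = (qR, b, R) → b[qR]aaa

The machine reaches the reject state qR and halts.

Final tape (ignoring leading/trailing blanks): baaa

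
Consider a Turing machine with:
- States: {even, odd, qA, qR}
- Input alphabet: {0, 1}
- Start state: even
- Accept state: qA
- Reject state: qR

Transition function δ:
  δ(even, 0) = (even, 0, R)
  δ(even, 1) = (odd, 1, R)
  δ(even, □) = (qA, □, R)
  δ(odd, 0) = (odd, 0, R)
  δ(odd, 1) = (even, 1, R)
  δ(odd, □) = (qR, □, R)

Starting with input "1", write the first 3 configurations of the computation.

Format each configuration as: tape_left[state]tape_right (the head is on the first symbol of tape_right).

Transitions applied:
Step 1: δ(even, 1) = (odd, 1, R)
Step 2: δ(odd, □) = (qR, □, R)

The first 3 configurations are:
[even]1 ⊢ 1[odd]□ ⊢ 1□[qR]□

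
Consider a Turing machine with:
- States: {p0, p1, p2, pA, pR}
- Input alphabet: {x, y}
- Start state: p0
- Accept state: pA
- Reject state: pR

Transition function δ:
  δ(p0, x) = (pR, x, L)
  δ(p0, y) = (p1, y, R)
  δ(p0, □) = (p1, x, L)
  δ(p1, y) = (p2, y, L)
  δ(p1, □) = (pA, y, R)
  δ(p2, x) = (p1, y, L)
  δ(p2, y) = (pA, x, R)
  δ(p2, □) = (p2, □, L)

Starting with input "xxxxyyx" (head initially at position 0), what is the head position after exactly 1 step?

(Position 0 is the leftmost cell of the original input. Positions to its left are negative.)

Execution trace (head position shown):
Step 0: [p0]xxxxyyx  (head at position 0)
Step 1: move left → [pR]□xxxxyyx  (head at position -1)

After 1 step, the head is at position -1.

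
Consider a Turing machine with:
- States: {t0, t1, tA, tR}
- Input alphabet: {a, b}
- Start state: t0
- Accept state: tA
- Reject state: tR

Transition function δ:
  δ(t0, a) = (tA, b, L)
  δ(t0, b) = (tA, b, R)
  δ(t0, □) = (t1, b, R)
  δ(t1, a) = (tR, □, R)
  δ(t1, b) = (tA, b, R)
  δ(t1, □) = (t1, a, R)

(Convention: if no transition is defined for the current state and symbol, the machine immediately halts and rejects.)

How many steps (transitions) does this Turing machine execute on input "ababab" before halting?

Execution trace:
Initial: [t0]ababab
Step 1: δ(t0, a) = (tA, b, L) → [tA]□bbabab

The machine reaches the accept state tA and halts.

The machine executed 1 step before halting.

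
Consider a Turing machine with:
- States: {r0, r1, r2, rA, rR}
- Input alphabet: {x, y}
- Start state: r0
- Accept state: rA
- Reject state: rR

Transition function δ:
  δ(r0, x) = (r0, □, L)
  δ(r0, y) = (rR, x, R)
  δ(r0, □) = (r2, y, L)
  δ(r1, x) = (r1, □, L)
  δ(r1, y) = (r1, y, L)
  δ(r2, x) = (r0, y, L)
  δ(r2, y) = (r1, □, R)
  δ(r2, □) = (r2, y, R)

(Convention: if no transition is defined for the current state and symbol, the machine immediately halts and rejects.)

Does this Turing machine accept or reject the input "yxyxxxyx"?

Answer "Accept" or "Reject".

Execution trace:
Initial: [r0]yxyxxxyx
Step 1: δ(r0, y) = (rR, x, R) → x[rR]xyxxxyx

The machine reaches the reject state rR and halts.

Answer: Reject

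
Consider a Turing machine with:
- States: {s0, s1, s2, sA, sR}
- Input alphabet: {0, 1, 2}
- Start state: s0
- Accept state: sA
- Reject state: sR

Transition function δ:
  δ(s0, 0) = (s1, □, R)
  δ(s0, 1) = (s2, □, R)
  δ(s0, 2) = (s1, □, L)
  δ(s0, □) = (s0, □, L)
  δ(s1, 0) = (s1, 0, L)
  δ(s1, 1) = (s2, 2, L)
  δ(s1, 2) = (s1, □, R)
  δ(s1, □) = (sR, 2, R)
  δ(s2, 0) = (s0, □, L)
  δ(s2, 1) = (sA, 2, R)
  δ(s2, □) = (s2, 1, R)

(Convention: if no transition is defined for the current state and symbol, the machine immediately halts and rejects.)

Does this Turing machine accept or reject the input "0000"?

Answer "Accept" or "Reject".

Execution trace:
Initial: [s0]0000
Step 1: δ(s0, 0) = (s1, □, R) → □[s1]000
Step 2: δ(s1, 0) = (s1, 0, L) → [s1]□000
Step 3: δ(s1, □) = (sR, 2, R) → 2[sR]000

The machine reaches the reject state sR and halts.

Answer: Reject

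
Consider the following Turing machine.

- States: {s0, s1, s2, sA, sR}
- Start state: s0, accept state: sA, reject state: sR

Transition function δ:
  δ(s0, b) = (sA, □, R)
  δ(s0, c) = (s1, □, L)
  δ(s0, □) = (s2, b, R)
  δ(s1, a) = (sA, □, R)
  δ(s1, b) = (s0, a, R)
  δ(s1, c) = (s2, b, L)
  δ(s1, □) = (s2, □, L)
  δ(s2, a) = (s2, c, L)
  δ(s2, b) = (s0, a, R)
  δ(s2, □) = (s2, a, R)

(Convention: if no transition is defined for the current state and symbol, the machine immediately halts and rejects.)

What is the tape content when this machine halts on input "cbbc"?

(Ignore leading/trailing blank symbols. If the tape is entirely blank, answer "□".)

Execution trace:
Initial: [s0]cbbc
Step 1: δ(s0, c) = (s1, □, L) → [s1]□□bbc
Step 2: δ(s1, □) = (s2, □, L) → [s2]□□□bbc
Step 3: δ(s2, □) = (s2, a, R) → a[s2]□□bbc
Step 4: δ(s2, □) = (s2, a, R) → aa[s2]□bbc
Step 5: δ(s2, □) = (s2, a, R) → aaa[s2]bbc
Step 6: δ(s2, b) = (s0, a, R) → aaaa[s0]bc
Step 7: δ(s0, b) = (sA, □, R) → aaaa□[sA]c

The machine reaches the accept state sA and halts.

Final tape (ignoring leading/trailing blanks): aaaa□c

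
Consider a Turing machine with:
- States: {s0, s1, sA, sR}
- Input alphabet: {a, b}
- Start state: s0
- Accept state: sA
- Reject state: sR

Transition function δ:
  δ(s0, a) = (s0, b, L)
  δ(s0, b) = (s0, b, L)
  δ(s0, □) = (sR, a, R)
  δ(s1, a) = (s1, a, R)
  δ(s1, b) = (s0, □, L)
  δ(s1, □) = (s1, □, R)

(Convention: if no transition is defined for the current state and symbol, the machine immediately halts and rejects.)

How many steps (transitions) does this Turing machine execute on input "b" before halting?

Execution trace:
Initial: [s0]b
Step 1: δ(s0, b) = (s0, b, L) → [s0]□b
Step 2: δ(s0, □) = (sR, a, R) → a[sR]b

The machine reaches the reject state sR and halts.

The machine executed 2 steps before halting.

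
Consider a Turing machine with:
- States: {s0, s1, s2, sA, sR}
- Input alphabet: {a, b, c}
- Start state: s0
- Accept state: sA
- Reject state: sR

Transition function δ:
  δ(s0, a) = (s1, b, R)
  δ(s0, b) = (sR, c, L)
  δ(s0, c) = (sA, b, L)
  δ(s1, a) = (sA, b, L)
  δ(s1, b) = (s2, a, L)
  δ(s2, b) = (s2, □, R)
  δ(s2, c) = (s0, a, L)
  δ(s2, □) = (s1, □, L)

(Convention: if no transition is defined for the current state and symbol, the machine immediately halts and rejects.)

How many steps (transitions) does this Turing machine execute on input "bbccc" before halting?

Execution trace:
Initial: [s0]bbccc
Step 1: δ(s0, b) = (sR, c, L) → [sR]□cbccc

The machine reaches the reject state sR and halts.

The machine executed 1 step before halting.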